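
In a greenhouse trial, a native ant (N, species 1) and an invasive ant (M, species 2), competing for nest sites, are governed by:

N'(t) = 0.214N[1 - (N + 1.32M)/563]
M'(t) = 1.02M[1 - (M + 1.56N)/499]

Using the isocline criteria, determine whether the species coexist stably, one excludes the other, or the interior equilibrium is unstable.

Compare the nullcline intercepts: K1/α12 = 563/1.32 = 427 < K2 = 499; K2/α21 = 499/1.56 = 320 < K1 = 563.
Since both are reversed, neither can invade when rare; the interior point is a saddle.

unstable coexistence (outcome depends on initial conditions)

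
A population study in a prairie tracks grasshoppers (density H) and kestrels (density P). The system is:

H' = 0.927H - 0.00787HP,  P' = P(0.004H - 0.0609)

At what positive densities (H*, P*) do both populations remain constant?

H* ≈ 15.2, P* ≈ 118

Set dP/dt = 0 with P > 0: 0.004H - 0.0609 = 0, so H* = 0.0609/0.004 = 15.2.
Set dH/dt = 0 with H > 0: 0.927 - 0.00787P = 0, so P* = 0.927/0.00787 = 118.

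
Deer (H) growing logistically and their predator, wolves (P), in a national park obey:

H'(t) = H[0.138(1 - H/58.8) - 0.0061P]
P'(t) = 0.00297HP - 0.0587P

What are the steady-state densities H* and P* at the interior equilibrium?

H* ≈ 19.8, P* ≈ 15

From dP/dt = 0 with P > 0: 0.00297H* = 0.0587, so H* = 19.8.
Substitute into dH/dt = 0: 0.138(1 - 19.8/58.8) = 0.0061P*.
The bracket is 0.664, giving P* = 0.0916/0.0061 = 15.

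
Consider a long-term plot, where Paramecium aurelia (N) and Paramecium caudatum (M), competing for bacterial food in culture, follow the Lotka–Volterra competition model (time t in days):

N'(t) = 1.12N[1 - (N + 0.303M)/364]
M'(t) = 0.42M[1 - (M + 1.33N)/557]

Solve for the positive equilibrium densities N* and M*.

Setting both brackets to zero gives the nullclines N + 0.303M = 364 and 1.33N + M = 557.
Substituting M = 557 - 1.33N into the first: N(1 - 0.303·1.33) = 364 - 0.303·557.
So N* = 195/0.597 = 327, and then M* = 557 - 1.33·327 = 122.

N* ≈ 327, M* ≈ 122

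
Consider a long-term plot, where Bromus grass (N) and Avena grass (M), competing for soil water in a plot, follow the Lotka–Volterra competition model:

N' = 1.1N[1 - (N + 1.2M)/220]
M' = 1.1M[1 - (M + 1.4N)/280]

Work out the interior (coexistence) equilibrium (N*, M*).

Setting both brackets to zero gives the nullclines N + 1.2M = 220 and 1.4N + M = 280.
Substituting M = 280 - 1.4N into the first: N(1 - 1.2·1.4) = 220 - 1.2·280.
So N* = -116/-0.68 = 171, and then M* = 280 - 1.4·171 = 41.2.

N* ≈ 171, M* ≈ 41.2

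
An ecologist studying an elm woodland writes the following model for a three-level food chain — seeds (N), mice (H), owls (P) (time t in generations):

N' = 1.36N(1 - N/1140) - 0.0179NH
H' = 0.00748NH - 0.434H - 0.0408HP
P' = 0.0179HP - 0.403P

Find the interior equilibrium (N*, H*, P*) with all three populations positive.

From dP/dt = 0: 0.0179H* = 0.403, so H* = 22.5.
From dN/dt = 0: 1.36(1 - N*/1140) = 0.0179·22.5, giving N* = 1140·(1 - 0.296) = 802.
From dH/dt = 0: 0.00748·802 - 0.434 = 0.0408P*, so P* = 5.57/0.0408 = 136.

N* ≈ 802, H* ≈ 22.5, P* ≈ 136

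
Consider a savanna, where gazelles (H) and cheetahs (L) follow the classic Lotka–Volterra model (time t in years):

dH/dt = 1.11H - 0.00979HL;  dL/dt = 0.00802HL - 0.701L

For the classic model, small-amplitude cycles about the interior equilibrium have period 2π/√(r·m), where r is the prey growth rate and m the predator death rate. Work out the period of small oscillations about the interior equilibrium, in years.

T ≈ 7.12 years

Here r = 1.11 and m = 0.701, so r·m = 0.778.
ω = √0.778 = 0.882 per year, hence T = 2π/ω ≈ 7.12 years.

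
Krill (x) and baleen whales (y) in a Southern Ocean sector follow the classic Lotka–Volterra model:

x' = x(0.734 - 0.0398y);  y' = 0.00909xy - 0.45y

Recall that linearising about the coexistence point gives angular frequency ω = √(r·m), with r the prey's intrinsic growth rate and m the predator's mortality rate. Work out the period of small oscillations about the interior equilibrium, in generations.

Here r = 0.734 and m = 0.45, so r·m = 0.33.
ω = √0.33 = 0.575 per generation, hence T = 2π/ω ≈ 10.9 generations.

T ≈ 10.9 generations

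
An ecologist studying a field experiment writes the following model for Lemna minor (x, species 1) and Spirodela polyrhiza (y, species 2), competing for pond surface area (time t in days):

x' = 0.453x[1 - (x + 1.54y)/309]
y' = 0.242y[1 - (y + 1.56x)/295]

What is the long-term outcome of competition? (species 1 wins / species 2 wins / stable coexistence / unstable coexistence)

Compare the nullcline intercepts: K1/α12 = 309/1.54 = 201 < K2 = 295; K2/α21 = 295/1.56 = 189 < K1 = 309.
Since both are reversed, neither can invade when rare; the interior point is a saddle.

unstable coexistence (outcome depends on initial conditions)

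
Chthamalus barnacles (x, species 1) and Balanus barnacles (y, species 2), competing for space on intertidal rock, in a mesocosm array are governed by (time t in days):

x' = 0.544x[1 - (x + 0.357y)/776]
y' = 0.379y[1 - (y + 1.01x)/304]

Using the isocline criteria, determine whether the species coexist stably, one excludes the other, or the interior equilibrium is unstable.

Compare the nullcline intercepts: K1/α12 = 776/0.357 = 2170 > K2 = 304; K2/α21 = 304/1.01 = 301 < K1 = 776.
Since the inequalities point opposite ways, species 1 can invade but species 2 cannot.

species 1 excludes species 2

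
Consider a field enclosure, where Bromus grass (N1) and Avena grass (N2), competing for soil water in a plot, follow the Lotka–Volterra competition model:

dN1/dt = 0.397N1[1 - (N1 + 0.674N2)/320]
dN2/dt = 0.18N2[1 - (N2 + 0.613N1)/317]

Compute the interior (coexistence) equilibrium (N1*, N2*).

Setting both brackets to zero gives the nullclines N1 + 0.674N2 = 320 and 0.613N1 + N2 = 317.
Substituting N2 = 317 - 0.613N1 into the first: N1(1 - 0.674·0.613) = 320 - 0.674·317.
So N1* = 106/0.587 = 181, and then N2* = 317 - 0.613·181 = 206.

N1* ≈ 181, N2* ≈ 206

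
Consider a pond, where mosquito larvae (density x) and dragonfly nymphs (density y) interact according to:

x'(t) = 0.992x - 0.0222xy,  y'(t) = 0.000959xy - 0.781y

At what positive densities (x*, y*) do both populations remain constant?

x* ≈ 814, y* ≈ 44.7

Set dy/dt = 0 with y > 0: 0.000959x - 0.781 = 0, so x* = 0.781/0.000959 = 814.
Set dx/dt = 0 with x > 0: 0.992 - 0.0222y = 0, so y* = 0.992/0.0222 = 44.7.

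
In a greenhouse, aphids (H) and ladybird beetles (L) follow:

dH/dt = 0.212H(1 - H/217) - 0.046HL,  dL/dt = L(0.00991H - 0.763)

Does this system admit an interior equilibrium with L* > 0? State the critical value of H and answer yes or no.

Threshold H = 77; K > 77, so yes, the predator persists.

The predator equation gives dL/dt > 0 only when H > 0.763/0.00991 = 77.
Without the predator, H → K = 217. Since 217 > 77, the predator can invade and persist.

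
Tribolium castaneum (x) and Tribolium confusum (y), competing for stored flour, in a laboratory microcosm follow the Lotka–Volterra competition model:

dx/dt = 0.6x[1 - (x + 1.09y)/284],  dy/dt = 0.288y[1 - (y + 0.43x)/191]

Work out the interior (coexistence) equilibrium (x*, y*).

Setting both brackets to zero gives the nullclines x + 1.09y = 284 and 0.43x + y = 191.
Substituting y = 191 - 0.43x into the first: x(1 - 1.09·0.43) = 284 - 1.09·191.
So x* = 75.8/0.531 = 143, and then y* = 191 - 0.43·143 = 130.

x* ≈ 143, y* ≈ 130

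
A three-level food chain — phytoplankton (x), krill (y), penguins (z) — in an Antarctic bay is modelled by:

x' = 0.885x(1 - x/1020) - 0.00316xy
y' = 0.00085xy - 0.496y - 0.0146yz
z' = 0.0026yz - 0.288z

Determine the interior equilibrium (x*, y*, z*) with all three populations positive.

From dz/dt = 0: 0.0026y* = 0.288, so y* = 111.
From dx/dt = 0: 0.885(1 - x*/1020) = 0.00316·111, giving x* = 1020·(1 - 0.396) = 617.
From dy/dt = 0: 0.00085·617 - 0.496 = 0.0146z*, so z* = 0.0281/0.0146 = 1.92.

x* ≈ 617, y* ≈ 111, z* ≈ 1.92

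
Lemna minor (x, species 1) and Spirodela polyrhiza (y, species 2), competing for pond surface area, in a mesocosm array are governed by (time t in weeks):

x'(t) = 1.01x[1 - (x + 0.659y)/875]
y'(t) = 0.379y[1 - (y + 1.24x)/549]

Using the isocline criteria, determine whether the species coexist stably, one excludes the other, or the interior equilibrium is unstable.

Compare the nullcline intercepts: K1/α12 = 875/0.659 = 1330 > K2 = 549; K2/α21 = 549/1.24 = 443 < K1 = 875.
Since the inequalities point opposite ways, species 1 can invade but species 2 cannot.

species 1 excludes species 2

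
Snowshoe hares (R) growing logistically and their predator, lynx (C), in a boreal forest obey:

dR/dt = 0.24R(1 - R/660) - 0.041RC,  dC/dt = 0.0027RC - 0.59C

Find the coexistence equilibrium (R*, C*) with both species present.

R* ≈ 219, C* ≈ 3.92

From dC/dt = 0 with C > 0: 0.0027R* = 0.59, so R* = 219.
Substitute into dR/dt = 0: 0.24(1 - 219/660) = 0.041C*.
The bracket is 0.669, giving C* = 0.161/0.041 = 3.92.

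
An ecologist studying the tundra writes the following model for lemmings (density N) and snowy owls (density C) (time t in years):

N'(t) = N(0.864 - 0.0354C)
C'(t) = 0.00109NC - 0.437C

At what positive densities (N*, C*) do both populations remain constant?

N* ≈ 401, C* ≈ 24.4

Set dC/dt = 0 with C > 0: 0.00109N - 0.437 = 0, so N* = 0.437/0.00109 = 401.
Set dN/dt = 0 with N > 0: 0.864 - 0.0354C = 0, so C* = 0.864/0.0354 = 24.4.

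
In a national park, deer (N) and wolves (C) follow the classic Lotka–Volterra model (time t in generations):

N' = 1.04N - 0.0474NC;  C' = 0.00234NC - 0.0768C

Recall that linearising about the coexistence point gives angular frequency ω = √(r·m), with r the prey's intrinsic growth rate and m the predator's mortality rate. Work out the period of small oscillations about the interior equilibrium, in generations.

Here r = 1.04 and m = 0.0768, so r·m = 0.0799.
ω = √0.0799 = 0.283 per generation, hence T = 2π/ω ≈ 22.2 generations.

T ≈ 22.2 generations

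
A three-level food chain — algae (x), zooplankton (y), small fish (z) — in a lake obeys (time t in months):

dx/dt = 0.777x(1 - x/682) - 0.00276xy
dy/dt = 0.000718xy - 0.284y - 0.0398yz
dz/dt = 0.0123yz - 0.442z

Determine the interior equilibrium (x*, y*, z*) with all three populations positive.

From dz/dt = 0: 0.0123y* = 0.442, so y* = 35.9.
From dx/dt = 0: 0.777(1 - x*/682) = 0.00276·35.9, giving x* = 682·(1 - 0.128) = 595.
From dy/dt = 0: 0.000718·595 - 0.284 = 0.0398z*, so z* = 0.143/0.0398 = 3.6.

x* ≈ 595, y* ≈ 35.9, z* ≈ 3.6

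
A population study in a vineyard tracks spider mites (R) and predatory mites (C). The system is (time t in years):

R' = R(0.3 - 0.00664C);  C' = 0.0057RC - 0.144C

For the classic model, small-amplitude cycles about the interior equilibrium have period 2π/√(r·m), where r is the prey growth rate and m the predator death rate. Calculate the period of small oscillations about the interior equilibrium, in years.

T ≈ 30.2 years

Here r = 0.3 and m = 0.144, so r·m = 0.0432.
ω = √0.0432 = 0.208 per year, hence T = 2π/ω ≈ 30.2 years.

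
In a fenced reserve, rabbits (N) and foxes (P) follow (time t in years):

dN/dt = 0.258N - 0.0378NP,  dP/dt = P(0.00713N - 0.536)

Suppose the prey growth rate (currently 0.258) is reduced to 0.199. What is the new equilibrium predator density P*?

At the interior fixed point, setting dN/dt = 0 with N > 0 fixes P* = (prey growth rate)/(NP coefficient) — independent of the other coefficients.
With the change, P* = 0.199/0.0378 = 5.26; it falls from 6.83.

P* ≈ 5.26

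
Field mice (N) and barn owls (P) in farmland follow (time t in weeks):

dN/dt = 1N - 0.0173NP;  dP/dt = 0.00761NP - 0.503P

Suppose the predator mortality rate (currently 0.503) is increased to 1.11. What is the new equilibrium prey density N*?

N* ≈ 146

At the interior fixed point, setting dP/dt = 0 with P > 0 fixes N* = (predator death rate)/(NP coefficient) — independent of the other coefficients.
With the change, N* = 1.11/0.00761 = 146; it rises from 66.1.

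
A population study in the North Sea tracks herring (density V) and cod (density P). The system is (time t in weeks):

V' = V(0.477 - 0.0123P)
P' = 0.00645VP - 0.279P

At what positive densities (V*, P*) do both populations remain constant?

Set dP/dt = 0 with P > 0: 0.00645V - 0.279 = 0, so V* = 0.279/0.00645 = 43.3.
Set dV/dt = 0 with V > 0: 0.477 - 0.0123P = 0, so P* = 0.477/0.0123 = 38.8.

V* ≈ 43.3, P* ≈ 38.8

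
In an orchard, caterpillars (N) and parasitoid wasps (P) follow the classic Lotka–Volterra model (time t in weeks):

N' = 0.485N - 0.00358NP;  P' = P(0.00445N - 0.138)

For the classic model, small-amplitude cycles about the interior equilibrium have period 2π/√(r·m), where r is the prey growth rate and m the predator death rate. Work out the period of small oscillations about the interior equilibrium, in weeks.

T ≈ 24.3 weeks

Here r = 0.485 and m = 0.138, so r·m = 0.0669.
ω = √0.0669 = 0.259 per week, hence T = 2π/ω ≈ 24.3 weeks.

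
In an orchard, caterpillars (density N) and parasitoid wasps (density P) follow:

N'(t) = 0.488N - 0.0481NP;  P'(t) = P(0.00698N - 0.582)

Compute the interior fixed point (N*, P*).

N* ≈ 83.4, P* ≈ 10.1

Set dP/dt = 0 with P > 0: 0.00698N - 0.582 = 0, so N* = 0.582/0.00698 = 83.4.
Set dN/dt = 0 with N > 0: 0.488 - 0.0481P = 0, so P* = 0.488/0.0481 = 10.1.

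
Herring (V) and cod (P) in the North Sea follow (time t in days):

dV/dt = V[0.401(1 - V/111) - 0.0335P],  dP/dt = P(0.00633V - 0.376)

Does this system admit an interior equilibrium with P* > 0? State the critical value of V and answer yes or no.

The predator equation gives dP/dt > 0 only when V > 0.376/0.00633 = 59.4.
Without the predator, V → K = 111. Since 111 > 59.4, the predator can invade and persist.

Threshold V = 59.4; K > 59.4, so yes, the predator persists.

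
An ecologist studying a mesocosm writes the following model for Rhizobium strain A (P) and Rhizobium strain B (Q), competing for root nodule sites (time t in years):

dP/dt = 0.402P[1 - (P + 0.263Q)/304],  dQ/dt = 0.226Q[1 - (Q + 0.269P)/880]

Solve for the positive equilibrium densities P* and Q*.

P* ≈ 78.1, Q* ≈ 859

Setting both brackets to zero gives the nullclines P + 0.263Q = 304 and 0.269P + Q = 880.
Substituting Q = 880 - 0.269P into the first: P(1 - 0.263·0.269) = 304 - 0.263·880.
So P* = 72.6/0.929 = 78.1, and then Q* = 880 - 0.269·78.1 = 859.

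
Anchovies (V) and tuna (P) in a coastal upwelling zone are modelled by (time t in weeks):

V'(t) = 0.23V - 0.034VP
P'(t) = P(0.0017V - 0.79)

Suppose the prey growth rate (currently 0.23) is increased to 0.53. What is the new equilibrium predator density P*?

At the interior fixed point, setting dV/dt = 0 with V > 0 fixes P* = (prey growth rate)/(VP coefficient) — independent of the other coefficients.
With the change, P* = 0.53/0.034 = 15.6; it rises from 6.76.

P* ≈ 15.6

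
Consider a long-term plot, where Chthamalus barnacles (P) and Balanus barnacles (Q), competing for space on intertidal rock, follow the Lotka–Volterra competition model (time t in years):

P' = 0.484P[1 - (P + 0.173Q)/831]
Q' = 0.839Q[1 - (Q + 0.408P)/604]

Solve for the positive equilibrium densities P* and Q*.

Setting both brackets to zero gives the nullclines P + 0.173Q = 831 and 0.408P + Q = 604.
Substituting Q = 604 - 0.408P into the first: P(1 - 0.173·0.408) = 831 - 0.173·604.
So P* = 727/0.929 = 782, and then Q* = 604 - 0.408·782 = 285.

P* ≈ 782, Q* ≈ 285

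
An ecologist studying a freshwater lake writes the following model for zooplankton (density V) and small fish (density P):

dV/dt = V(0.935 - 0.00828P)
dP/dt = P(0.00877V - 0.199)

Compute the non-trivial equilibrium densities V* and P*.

Set dP/dt = 0 with P > 0: 0.00877V - 0.199 = 0, so V* = 0.199/0.00877 = 22.7.
Set dV/dt = 0 with V > 0: 0.935 - 0.00828P = 0, so P* = 0.935/0.00828 = 113.

V* ≈ 22.7, P* ≈ 113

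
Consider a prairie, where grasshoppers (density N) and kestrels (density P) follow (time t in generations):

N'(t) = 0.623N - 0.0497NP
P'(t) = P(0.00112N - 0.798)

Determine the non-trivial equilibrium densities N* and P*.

Set dP/dt = 0 with P > 0: 0.00112N - 0.798 = 0, so N* = 0.798/0.00112 = 713.
Set dN/dt = 0 with N > 0: 0.623 - 0.0497P = 0, so P* = 0.623/0.0497 = 12.5.

N* ≈ 713, P* ≈ 12.5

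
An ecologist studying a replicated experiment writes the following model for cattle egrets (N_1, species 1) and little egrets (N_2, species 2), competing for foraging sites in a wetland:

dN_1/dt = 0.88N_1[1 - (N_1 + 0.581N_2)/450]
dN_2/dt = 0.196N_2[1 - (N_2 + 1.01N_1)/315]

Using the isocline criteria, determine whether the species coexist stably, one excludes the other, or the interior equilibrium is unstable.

Compare the nullcline intercepts: K1/α12 = 450/0.581 = 775 > K2 = 315; K2/α21 = 315/1.01 = 312 < K1 = 450.
Since the inequalities point opposite ways, species 1 can invade but species 2 cannot.

species 1 excludes species 2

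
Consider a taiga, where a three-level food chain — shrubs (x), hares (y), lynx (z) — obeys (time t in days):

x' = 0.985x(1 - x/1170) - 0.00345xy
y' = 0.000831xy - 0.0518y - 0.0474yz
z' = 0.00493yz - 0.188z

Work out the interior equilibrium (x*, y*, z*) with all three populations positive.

From dz/dt = 0: 0.00493y* = 0.188, so y* = 38.1.
From dx/dt = 0: 0.985(1 - x*/1170) = 0.00345·38.1, giving x* = 1170·(1 - 0.134) = 1010.
From dy/dt = 0: 0.000831·1010 - 0.0518 = 0.0474z*, so z* = 0.791/0.0474 = 16.7.

x* ≈ 1010, y* ≈ 38.1, z* ≈ 16.7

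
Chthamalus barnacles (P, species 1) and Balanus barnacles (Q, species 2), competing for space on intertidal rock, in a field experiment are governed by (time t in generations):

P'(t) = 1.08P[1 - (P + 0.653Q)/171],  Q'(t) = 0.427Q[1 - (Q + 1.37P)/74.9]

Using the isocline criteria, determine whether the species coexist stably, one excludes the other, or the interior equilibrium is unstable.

Compare the nullcline intercepts: K1/α12 = 171/0.653 = 262 > K2 = 74.9; K2/α21 = 74.9/1.37 = 54.7 < K1 = 171.
Since the inequalities point opposite ways, species 1 can invade but species 2 cannot.

species 1 excludes species 2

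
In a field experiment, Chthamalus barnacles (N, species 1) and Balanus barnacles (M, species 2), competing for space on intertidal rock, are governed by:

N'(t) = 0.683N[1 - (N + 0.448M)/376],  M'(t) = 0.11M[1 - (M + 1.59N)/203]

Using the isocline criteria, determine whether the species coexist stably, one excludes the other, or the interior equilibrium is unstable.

species 1 excludes species 2

Compare the nullcline intercepts: K1/α12 = 376/0.448 = 839 > K2 = 203; K2/α21 = 203/1.59 = 128 < K1 = 376.
Since the inequalities point opposite ways, species 1 can invade but species 2 cannot.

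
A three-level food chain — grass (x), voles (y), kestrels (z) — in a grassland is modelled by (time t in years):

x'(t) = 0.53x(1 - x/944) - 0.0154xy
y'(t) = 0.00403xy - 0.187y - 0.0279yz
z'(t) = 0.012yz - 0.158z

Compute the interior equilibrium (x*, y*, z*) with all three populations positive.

x* ≈ 583, y* ≈ 13.2, z* ≈ 77.5

From dz/dt = 0: 0.012y* = 0.158, so y* = 13.2.
From dx/dt = 0: 0.53(1 - x*/944) = 0.0154·13.2, giving x* = 944·(1 - 0.383) = 583.
From dy/dt = 0: 0.00403·583 - 0.187 = 0.0279z*, so z* = 2.16/0.0279 = 77.5.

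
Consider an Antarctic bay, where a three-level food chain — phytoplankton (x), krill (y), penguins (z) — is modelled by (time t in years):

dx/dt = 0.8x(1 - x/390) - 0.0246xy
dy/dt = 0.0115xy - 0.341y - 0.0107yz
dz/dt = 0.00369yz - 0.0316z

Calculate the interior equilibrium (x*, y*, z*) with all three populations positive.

x* ≈ 287, y* ≈ 8.56, z* ≈ 277

From dz/dt = 0: 0.00369y* = 0.0316, so y* = 8.56.
From dx/dt = 0: 0.8(1 - x*/390) = 0.0246·8.56, giving x* = 390·(1 - 0.263) = 287.
From dy/dt = 0: 0.0115·287 - 0.341 = 0.0107z*, so z* = 2.96/0.0107 = 277.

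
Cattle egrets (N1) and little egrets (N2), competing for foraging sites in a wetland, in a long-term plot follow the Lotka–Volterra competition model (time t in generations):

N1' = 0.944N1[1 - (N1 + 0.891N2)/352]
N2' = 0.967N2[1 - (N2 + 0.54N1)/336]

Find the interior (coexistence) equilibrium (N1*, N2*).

N1* ≈ 101, N2* ≈ 281

Setting both brackets to zero gives the nullclines N1 + 0.891N2 = 352 and 0.54N1 + N2 = 336.
Substituting N2 = 336 - 0.54N1 into the first: N1(1 - 0.891·0.54) = 352 - 0.891·336.
So N1* = 52.6/0.519 = 101, and then N2* = 336 - 0.54·101 = 281.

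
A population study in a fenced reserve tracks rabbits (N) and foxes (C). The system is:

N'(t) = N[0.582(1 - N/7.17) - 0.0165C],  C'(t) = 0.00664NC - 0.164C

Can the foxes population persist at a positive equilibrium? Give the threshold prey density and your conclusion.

Threshold N = 24.7; K < 24.7, so no, the predator goes extinct.

The predator equation gives dC/dt > 0 only when N > 0.164/0.00664 = 24.7.
Without the predator, N → K = 7.17. Since 7.17 < 24.7, the predator cannot invade.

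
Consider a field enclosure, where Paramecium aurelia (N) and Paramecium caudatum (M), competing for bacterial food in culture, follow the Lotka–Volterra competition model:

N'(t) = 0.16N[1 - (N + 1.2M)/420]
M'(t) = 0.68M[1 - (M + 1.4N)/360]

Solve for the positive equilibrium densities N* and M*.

N* ≈ 17.6, M* ≈ 335

Setting both brackets to zero gives the nullclines N + 1.2M = 420 and 1.4N + M = 360.
Substituting M = 360 - 1.4N into the first: N(1 - 1.2·1.4) = 420 - 1.2·360.
So N* = -12/-0.68 = 17.6, and then M* = 360 - 1.4·17.6 = 335.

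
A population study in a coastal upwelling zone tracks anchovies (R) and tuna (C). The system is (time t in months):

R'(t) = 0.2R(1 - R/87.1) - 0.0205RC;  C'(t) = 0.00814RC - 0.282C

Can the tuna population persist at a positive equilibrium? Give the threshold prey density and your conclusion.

Threshold R = 34.6; K > 34.6, so yes, the predator persists.

The predator equation gives dC/dt > 0 only when R > 0.282/0.00814 = 34.6.
Without the predator, R → K = 87.1. Since 87.1 > 34.6, the predator can invade and persist.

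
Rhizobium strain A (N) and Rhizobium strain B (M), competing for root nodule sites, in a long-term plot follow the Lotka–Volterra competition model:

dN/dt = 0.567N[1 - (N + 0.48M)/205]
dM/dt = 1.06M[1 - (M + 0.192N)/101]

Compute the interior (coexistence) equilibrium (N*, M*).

Setting both brackets to zero gives the nullclines N + 0.48M = 205 and 0.192N + M = 101.
Substituting M = 101 - 0.192N into the first: N(1 - 0.48·0.192) = 205 - 0.48·101.
So N* = 157/0.908 = 172, and then M* = 101 - 0.192·172 = 67.9.

N* ≈ 172, M* ≈ 67.9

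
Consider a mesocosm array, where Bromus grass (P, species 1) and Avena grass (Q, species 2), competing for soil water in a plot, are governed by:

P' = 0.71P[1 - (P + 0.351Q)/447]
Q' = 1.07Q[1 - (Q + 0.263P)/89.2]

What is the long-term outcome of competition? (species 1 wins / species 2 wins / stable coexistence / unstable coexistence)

species 1 excludes species 2

Compare the nullcline intercepts: K1/α12 = 447/0.351 = 1270 > K2 = 89.2; K2/α21 = 89.2/0.263 = 339 < K1 = 447.
Since the inequalities point opposite ways, species 1 can invade but species 2 cannot.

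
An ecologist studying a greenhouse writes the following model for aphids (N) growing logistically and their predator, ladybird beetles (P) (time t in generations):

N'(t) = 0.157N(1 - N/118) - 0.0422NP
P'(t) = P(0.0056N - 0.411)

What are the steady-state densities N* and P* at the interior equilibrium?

N* ≈ 73.4, P* ≈ 1.41

From dP/dt = 0 with P > 0: 0.0056N* = 0.411, so N* = 73.4.
Substitute into dN/dt = 0: 0.157(1 - 73.4/118) = 0.0422P*.
The bracket is 0.378, giving P* = 0.0594/0.0422 = 1.41.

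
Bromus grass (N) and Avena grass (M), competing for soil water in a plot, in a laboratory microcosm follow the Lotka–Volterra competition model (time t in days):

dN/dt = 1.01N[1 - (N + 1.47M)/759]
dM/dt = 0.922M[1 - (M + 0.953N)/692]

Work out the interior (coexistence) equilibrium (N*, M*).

Setting both brackets to zero gives the nullclines N + 1.47M = 759 and 0.953N + M = 692.
Substituting M = 692 - 0.953N into the first: N(1 - 1.47·0.953) = 759 - 1.47·692.
So N* = -258/-0.401 = 644, and then M* = 692 - 0.953·644 = 78.1.

N* ≈ 644, M* ≈ 78.1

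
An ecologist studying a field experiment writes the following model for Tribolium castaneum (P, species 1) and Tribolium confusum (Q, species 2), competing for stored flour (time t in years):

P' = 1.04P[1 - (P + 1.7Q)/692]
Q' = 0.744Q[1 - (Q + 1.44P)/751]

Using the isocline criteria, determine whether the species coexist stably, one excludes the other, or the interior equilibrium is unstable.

Compare the nullcline intercepts: K1/α12 = 692/1.7 = 407 < K2 = 751; K2/α21 = 751/1.44 = 522 < K1 = 692.
Since both are reversed, neither can invade when rare; the interior point is a saddle.

unstable coexistence (outcome depends on initial conditions)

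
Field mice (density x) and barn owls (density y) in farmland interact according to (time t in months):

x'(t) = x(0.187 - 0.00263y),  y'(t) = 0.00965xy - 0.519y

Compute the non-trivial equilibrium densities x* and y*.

x* ≈ 53.8, y* ≈ 71.1

Set dy/dt = 0 with y > 0: 0.00965x - 0.519 = 0, so x* = 0.519/0.00965 = 53.8.
Set dx/dt = 0 with x > 0: 0.187 - 0.00263y = 0, so y* = 0.187/0.00263 = 71.1.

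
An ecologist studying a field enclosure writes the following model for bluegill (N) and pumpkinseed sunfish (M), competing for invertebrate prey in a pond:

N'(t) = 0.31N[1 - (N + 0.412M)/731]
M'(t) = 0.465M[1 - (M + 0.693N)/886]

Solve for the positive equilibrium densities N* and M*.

N* ≈ 512, M* ≈ 531

Setting both brackets to zero gives the nullclines N + 0.412M = 731 and 0.693N + M = 886.
Substituting M = 886 - 0.693N into the first: N(1 - 0.412·0.693) = 731 - 0.412·886.
So N* = 366/0.714 = 512, and then M* = 886 - 0.693·512 = 531.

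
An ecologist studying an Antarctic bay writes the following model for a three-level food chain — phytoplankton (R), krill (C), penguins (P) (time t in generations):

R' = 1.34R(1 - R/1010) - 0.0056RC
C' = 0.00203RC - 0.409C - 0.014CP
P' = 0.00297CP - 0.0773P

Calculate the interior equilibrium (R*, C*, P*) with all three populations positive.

R* ≈ 900, C* ≈ 26, P* ≈ 101

From dP/dt = 0: 0.00297C* = 0.0773, so C* = 26.
From dR/dt = 0: 1.34(1 - R*/1010) = 0.0056·26, giving R* = 1010·(1 - 0.109) = 900.
From dC/dt = 0: 0.00203·900 - 0.409 = 0.014P*, so P* = 1.42/0.014 = 101.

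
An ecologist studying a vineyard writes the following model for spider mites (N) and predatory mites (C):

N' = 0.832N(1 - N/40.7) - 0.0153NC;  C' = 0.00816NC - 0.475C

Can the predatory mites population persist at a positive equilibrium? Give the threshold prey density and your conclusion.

The predator equation gives dC/dt > 0 only when N > 0.475/0.00816 = 58.2.
Without the predator, N → K = 40.7. Since 40.7 < 58.2, the predator cannot invade.

Threshold N = 58.2; K < 58.2, so no, the predator goes extinct.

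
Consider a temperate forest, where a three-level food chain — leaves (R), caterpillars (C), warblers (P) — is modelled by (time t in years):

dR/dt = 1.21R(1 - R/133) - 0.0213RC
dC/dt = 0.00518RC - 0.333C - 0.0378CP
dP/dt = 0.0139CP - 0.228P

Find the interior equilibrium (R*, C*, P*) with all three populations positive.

R* ≈ 94.6, C* ≈ 16.4, P* ≈ 4.15

From dP/dt = 0: 0.0139C* = 0.228, so C* = 16.4.
From dR/dt = 0: 1.21(1 - R*/133) = 0.0213·16.4, giving R* = 133·(1 - 0.289) = 94.6.
From dC/dt = 0: 0.00518·94.6 - 0.333 = 0.0378P*, so P* = 0.157/0.0378 = 4.15.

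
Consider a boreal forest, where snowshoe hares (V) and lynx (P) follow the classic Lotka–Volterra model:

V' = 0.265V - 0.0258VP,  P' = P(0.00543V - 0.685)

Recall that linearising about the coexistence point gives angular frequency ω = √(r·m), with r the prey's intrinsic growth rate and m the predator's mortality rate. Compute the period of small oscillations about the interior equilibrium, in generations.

T ≈ 14.7 generations

Here r = 0.265 and m = 0.685, so r·m = 0.182.
ω = √0.182 = 0.426 per generation, hence T = 2π/ω ≈ 14.7 generations.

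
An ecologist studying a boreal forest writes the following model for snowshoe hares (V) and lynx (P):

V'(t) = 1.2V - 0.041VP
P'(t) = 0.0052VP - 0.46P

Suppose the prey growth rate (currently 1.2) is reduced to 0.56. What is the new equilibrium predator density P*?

P* ≈ 13.7

At the interior fixed point, setting dV/dt = 0 with V > 0 fixes P* = (prey growth rate)/(VP coefficient) — independent of the other coefficients.
With the change, P* = 0.56/0.041 = 13.7; it falls from 29.3.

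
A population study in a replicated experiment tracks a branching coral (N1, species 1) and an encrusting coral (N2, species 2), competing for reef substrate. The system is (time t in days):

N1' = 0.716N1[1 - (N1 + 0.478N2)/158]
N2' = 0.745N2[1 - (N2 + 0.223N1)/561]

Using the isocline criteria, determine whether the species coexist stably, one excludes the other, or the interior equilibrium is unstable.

Compare the nullcline intercepts: K1/α12 = 158/0.478 = 331 < K2 = 561; K2/α21 = 561/0.223 = 2520 > K1 = 158.
Since the inequalities point opposite ways, species 2 can invade but species 1 cannot.

species 2 excludes species 1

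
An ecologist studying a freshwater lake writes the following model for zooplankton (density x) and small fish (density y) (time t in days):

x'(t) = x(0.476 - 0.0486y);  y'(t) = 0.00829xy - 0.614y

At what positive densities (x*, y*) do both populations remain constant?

Set dy/dt = 0 with y > 0: 0.00829x - 0.614 = 0, so x* = 0.614/0.00829 = 74.1.
Set dx/dt = 0 with x > 0: 0.476 - 0.0486y = 0, so y* = 0.476/0.0486 = 9.79.

x* ≈ 74.1, y* ≈ 9.79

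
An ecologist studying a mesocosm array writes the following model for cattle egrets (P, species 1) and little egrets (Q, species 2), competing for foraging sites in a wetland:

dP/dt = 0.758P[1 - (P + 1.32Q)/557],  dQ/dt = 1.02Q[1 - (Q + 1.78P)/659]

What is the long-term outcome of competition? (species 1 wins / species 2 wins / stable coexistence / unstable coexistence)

unstable coexistence (outcome depends on initial conditions)

Compare the nullcline intercepts: K1/α12 = 557/1.32 = 422 < K2 = 659; K2/α21 = 659/1.78 = 370 < K1 = 557.
Since both are reversed, neither can invade when rare; the interior point is a saddle.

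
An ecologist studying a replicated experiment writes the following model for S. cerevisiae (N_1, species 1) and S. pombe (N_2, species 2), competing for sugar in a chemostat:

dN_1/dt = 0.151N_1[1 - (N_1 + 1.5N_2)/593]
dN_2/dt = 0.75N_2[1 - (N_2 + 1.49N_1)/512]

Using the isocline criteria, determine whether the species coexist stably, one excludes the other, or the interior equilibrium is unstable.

Compare the nullcline intercepts: K1/α12 = 593/1.5 = 395 < K2 = 512; K2/α21 = 512/1.49 = 344 < K1 = 593.
Since both are reversed, neither can invade when rare; the interior point is a saddle.

unstable coexistence (outcome depends on initial conditions)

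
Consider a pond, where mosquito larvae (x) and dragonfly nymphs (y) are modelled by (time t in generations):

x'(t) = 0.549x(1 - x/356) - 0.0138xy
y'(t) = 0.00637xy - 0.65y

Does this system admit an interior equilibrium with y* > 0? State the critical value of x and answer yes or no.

The predator equation gives dy/dt > 0 only when x > 0.65/0.00637 = 102.
Without the predator, x → K = 356. Since 356 > 102, the predator can invade and persist.

Threshold x = 102; K > 102, so yes, the predator persists.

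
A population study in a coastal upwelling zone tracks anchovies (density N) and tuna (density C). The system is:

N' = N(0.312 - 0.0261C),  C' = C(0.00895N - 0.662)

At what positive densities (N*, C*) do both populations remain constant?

N* ≈ 74, C* ≈ 12

Set dC/dt = 0 with C > 0: 0.00895N - 0.662 = 0, so N* = 0.662/0.00895 = 74.
Set dN/dt = 0 with N > 0: 0.312 - 0.0261C = 0, so C* = 0.312/0.0261 = 12.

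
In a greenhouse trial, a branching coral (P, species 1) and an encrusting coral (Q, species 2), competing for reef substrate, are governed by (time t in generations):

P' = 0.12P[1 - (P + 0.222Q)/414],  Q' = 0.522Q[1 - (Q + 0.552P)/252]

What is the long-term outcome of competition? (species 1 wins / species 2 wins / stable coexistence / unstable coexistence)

Compare the nullcline intercepts: K1/α12 = 414/0.222 = 1860 > K2 = 252; K2/α21 = 252/0.552 = 457 > K1 = 414.
Since both inequalities hold, each species can invade when rare, so the interior equilibrium is stable.

stable coexistence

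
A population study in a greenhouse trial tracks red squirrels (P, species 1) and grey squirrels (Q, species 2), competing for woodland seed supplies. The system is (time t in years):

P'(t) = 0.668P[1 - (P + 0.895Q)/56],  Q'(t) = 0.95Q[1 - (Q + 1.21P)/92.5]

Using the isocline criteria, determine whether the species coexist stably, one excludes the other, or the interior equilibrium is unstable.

Compare the nullcline intercepts: K1/α12 = 56/0.895 = 62.6 < K2 = 92.5; K2/α21 = 92.5/1.21 = 76.4 > K1 = 56.
Since the inequalities point opposite ways, species 2 can invade but species 1 cannot.

species 2 excludes species 1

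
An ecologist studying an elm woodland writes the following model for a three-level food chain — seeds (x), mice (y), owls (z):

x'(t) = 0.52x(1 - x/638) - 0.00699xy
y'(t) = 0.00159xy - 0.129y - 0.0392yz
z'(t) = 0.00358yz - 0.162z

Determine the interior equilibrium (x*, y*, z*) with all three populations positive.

From dz/dt = 0: 0.00358y* = 0.162, so y* = 45.3.
From dx/dt = 0: 0.52(1 - x*/638) = 0.00699·45.3, giving x* = 638·(1 - 0.608) = 250.
From dy/dt = 0: 0.00159·250 - 0.129 = 0.0392z*, so z* = 0.268/0.0392 = 6.85.

x* ≈ 250, y* ≈ 45.3, z* ≈ 6.85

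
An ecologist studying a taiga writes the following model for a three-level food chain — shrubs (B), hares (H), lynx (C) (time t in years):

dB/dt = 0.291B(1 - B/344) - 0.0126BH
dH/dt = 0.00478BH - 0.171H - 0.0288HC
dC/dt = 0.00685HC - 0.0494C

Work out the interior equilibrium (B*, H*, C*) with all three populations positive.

From dC/dt = 0: 0.00685H* = 0.0494, so H* = 7.21.
From dB/dt = 0: 0.291(1 - B*/344) = 0.0126·7.21, giving B* = 344·(1 - 0.312) = 237.
From dH/dt = 0: 0.00478·237 - 0.171 = 0.0288C*, so C* = 0.96/0.0288 = 33.3.

B* ≈ 237, H* ≈ 7.21, C* ≈ 33.3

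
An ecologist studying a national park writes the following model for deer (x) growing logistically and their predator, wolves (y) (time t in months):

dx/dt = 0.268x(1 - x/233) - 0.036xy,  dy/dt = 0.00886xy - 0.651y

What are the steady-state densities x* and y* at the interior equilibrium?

x* ≈ 73.5, y* ≈ 5.1

From dy/dt = 0 with y > 0: 0.00886x* = 0.651, so x* = 73.5.
Substitute into dx/dt = 0: 0.268(1 - 73.5/233) = 0.036y*.
The bracket is 0.685, giving y* = 0.183/0.036 = 5.1.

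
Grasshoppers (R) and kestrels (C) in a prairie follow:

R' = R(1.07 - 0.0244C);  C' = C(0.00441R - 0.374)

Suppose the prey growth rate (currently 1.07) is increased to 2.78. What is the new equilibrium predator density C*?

At the interior fixed point, setting dR/dt = 0 with R > 0 fixes C* = (prey growth rate)/(RC coefficient) — independent of the other coefficients.
With the change, C* = 2.78/0.0244 = 114; it rises from 43.9.

C* ≈ 114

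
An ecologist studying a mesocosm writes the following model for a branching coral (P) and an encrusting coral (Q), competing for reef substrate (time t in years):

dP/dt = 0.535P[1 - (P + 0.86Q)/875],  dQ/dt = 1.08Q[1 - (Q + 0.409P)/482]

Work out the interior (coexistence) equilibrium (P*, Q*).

P* ≈ 710, Q* ≈ 191

Setting both brackets to zero gives the nullclines P + 0.86Q = 875 and 0.409P + Q = 482.
Substituting Q = 482 - 0.409P into the first: P(1 - 0.86·0.409) = 875 - 0.86·482.
So P* = 460/0.648 = 710, and then Q* = 482 - 0.409·710 = 191.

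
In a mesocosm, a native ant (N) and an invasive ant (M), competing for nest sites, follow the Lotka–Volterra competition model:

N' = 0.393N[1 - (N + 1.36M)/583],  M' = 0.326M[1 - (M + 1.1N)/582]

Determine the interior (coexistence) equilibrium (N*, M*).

N* ≈ 420, M* ≈ 120

Setting both brackets to zero gives the nullclines N + 1.36M = 583 and 1.1N + M = 582.
Substituting M = 582 - 1.1N into the first: N(1 - 1.36·1.1) = 583 - 1.36·582.
So N* = -209/-0.496 = 420, and then M* = 582 - 1.1·420 = 120.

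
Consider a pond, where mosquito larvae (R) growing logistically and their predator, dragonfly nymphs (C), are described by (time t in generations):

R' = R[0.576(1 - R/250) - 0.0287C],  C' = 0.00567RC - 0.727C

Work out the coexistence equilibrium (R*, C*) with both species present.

R* ≈ 128, C* ≈ 9.78

From dC/dt = 0 with C > 0: 0.00567R* = 0.727, so R* = 128.
Substitute into dR/dt = 0: 0.576(1 - 128/250) = 0.0287C*.
The bracket is 0.487, giving C* = 0.281/0.0287 = 9.78.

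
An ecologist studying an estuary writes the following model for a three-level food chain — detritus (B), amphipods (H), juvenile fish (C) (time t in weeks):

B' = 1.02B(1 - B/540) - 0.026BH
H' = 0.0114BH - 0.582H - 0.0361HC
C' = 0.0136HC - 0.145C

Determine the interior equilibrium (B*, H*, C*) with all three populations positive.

B* ≈ 393, H* ≈ 10.7, C* ≈ 108

From dC/dt = 0: 0.0136H* = 0.145, so H* = 10.7.
From dB/dt = 0: 1.02(1 - B*/540) = 0.026·10.7, giving B* = 540·(1 - 0.272) = 393.
From dH/dt = 0: 0.0114·393 - 0.582 = 0.0361C*, so C* = 3.9/0.0361 = 108.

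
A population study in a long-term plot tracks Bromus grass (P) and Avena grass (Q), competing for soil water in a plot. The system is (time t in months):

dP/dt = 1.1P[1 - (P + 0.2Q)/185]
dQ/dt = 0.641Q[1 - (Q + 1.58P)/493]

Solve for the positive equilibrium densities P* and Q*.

P* ≈ 126, Q* ≈ 293

Setting both brackets to zero gives the nullclines P + 0.2Q = 185 and 1.58P + Q = 493.
Substituting Q = 493 - 1.58P into the first: P(1 - 0.2·1.58) = 185 - 0.2·493.
So P* = 86.4/0.684 = 126, and then Q* = 493 - 1.58·126 = 293.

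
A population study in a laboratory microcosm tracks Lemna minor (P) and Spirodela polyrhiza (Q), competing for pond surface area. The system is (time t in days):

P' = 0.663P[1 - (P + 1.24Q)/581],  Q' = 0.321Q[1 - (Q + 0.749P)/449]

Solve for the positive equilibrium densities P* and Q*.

Setting both brackets to zero gives the nullclines P + 1.24Q = 581 and 0.749P + Q = 449.
Substituting Q = 449 - 0.749P into the first: P(1 - 1.24·0.749) = 581 - 1.24·449.
So P* = 24.2/0.0712 = 340, and then Q* = 449 - 0.749·340 = 194.

P* ≈ 340, Q* ≈ 194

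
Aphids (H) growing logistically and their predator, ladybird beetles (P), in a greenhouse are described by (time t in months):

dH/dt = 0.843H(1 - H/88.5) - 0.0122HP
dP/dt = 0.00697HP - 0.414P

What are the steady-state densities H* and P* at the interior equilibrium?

H* ≈ 59.4, P* ≈ 22.7

From dP/dt = 0 with P > 0: 0.00697H* = 0.414, so H* = 59.4.
Substitute into dH/dt = 0: 0.843(1 - 59.4/88.5) = 0.0122P*.
The bracket is 0.329, giving P* = 0.277/0.0122 = 22.7.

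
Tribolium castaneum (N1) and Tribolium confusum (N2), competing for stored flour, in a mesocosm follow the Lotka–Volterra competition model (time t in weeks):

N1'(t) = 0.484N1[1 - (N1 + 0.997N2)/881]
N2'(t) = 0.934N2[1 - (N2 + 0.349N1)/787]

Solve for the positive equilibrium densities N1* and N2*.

N1* ≈ 148, N2* ≈ 735

Setting both brackets to zero gives the nullclines N1 + 0.997N2 = 881 and 0.349N1 + N2 = 787.
Substituting N2 = 787 - 0.349N1 into the first: N1(1 - 0.997·0.349) = 881 - 0.997·787.
So N1* = 96.4/0.652 = 148, and then N2* = 787 - 0.349·148 = 735.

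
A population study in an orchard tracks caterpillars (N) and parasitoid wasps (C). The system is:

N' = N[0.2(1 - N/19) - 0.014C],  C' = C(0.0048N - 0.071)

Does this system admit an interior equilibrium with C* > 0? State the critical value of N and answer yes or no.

The predator equation gives dC/dt > 0 only when N > 0.071/0.0048 = 14.8.
Without the predator, N → K = 19. Since 19 > 14.8, the predator can invade and persist.

Threshold N = 14.8; K > 14.8, so yes, the predator persists.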